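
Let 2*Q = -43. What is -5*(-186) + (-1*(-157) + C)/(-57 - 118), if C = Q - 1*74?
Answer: 325377/350 ≈ 929.65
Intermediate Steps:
Q = -43/2 (Q = (½)*(-43) = -43/2 ≈ -21.500)
C = -191/2 (C = -43/2 - 1*74 = -43/2 - 74 = -191/2 ≈ -95.500)
-5*(-186) + (-1*(-157) + C)/(-57 - 118) = -5*(-186) + (-1*(-157) - 191/2)/(-57 - 118) = 930 + (157 - 191/2)/(-175) = 930 + (123/2)*(-1/175) = 930 - 123/350 = 325377/350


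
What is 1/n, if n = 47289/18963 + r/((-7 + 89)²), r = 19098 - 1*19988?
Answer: 21251202/50182361 ≈ 0.42348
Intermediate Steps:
r = -890 (r = 19098 - 19988 = -890)
n = 50182361/21251202 (n = 47289/18963 - 890/(-7 + 89)² = 47289*(1/18963) - 890/(82²) = 15763/6321 - 890/6724 = 15763/6321 - 890*1/6724 = 15763/6321 - 445/3362 = 50182361/21251202 ≈ 2.3614)
1/n = 1/(50182361/21251202) = 21251202/50182361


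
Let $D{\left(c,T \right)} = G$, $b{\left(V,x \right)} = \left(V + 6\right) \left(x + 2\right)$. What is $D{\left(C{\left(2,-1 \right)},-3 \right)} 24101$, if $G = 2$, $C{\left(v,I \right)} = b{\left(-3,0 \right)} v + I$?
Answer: $48202$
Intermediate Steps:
$b{\left(V,x \right)} = \left(2 + x\right) \left(6 + V\right)$ ($b{\left(V,x \right)} = \left(6 + V\right) \left(2 + x\right) = \left(2 + x\right) \left(6 + V\right)$)
$C{\left(v,I \right)} = I + 6 v$ ($C{\left(v,I \right)} = \left(12 + 2 \left(-3\right) + 6 \cdot 0 - 0\right) v + I = \left(12 - 6 + 0 + 0\right) v + I = 6 v + I = I + 6 v$)
$D{\left(c,T \right)} = 2$
$D{\left(C{\left(2,-1 \right)},-3 \right)} 24101 = 2 \cdot 24101 = 48202$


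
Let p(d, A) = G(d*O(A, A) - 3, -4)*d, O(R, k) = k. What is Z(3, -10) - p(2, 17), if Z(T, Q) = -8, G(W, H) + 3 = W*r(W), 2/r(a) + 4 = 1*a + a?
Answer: -120/29 ≈ -4.1379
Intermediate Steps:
r(a) = 2/(-4 + 2*a) (r(a) = 2/(-4 + (1*a + a)) = 2/(-4 + (a + a)) = 2/(-4 + 2*a))
G(W, H) = -3 + W/(-2 + W)
p(d, A) = 2*d*(6 - A*d)/(-5 + A*d) (p(d, A) = (2*(3 - (d*A - 3))/(-2 + (d*A - 3)))*d = (2*(3 - (A*d - 3))/(-2 + (A*d - 3)))*d = (2*(3 - (-3 + A*d))/(-2 + (-3 + A*d)))*d = (2*(3 + (3 - A*d))/(-5 + A*d))*d = (2*(6 - A*d)/(-5 + A*d))*d = 2*d*(6 - A*d)/(-5 + A*d))
Z(3, -10) - p(2, 17) = -8 - 2*2*(6 - 1*17*2)/(-5 + 17*2) = -8 - 2*2*(6 - 34)/(-5 + 34) = -8 - 2*2*(-28)/29 = -8 - 1*(-112/29) = -8 + 112/29 = -120/29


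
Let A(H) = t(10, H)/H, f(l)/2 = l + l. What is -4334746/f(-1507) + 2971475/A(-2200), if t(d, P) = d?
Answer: -1970323475627/3014 ≈ -6.5372e+8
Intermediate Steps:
f(l) = 4*l (f(l) = 2*(l + l) = 2*(2*l) = 4*l)
A(H) = 10/H
-4334746/f(-1507) + 2971475/A(-2200) = -4334746/(4*(-1507)) + 2971475/((10/(-2200))) = -4334746/(-6028) + 2971475/((10*(-1/2200))) = -4334746*(-1/6028) + 2971475/(-1/220) = 2167373/3014 + 2971475*(-220) = 2167373/3014 - 653724500 = -1970323475627/3014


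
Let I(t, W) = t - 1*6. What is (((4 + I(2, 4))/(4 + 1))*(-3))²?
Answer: 0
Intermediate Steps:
I(t, W) = -6 + t (I(t, W) = t - 6 = -6 + t)
(((4 + I(2, 4))/(4 + 1))*(-3))² = (((4 + (-6 + 2))/(4 + 1))*(-3))² = (((4 - 4)/5)*(-3))² = ((0*(⅕))*(-3))² = (0*(-3))² = 0² = 0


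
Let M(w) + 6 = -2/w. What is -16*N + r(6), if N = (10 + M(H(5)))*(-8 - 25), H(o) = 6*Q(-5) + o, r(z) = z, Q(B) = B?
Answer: 54006/25 ≈ 2160.2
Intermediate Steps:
H(o) = -30 + o (H(o) = 6*(-5) + o = -30 + o)
M(w) = -6 - 2/w
N = -3366/25 (N = (10 + (-6 - 2/(-30 + 5)))*(-8 - 25) = (10 + (-6 - 2/(-25)))*(-33) = (10 + (-6 - 2*(-1/25)))*(-33) = (10 + (-6 + 2/25))*(-33) = (10 - 148/25)*(-33) = (102/25)*(-33) = -3366/25 ≈ -134.64)
-16*N + r(6) = -16*(-3366/25) + 6 = 53856/25 + 6 = 54006/25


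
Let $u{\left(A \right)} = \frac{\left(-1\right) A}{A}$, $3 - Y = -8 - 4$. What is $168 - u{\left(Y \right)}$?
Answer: $169$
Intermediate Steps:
$Y = 15$ ($Y = 3 - \left(-8 - 4\right) = 3 - -12 = 3 + 12 = 15$)
$u{\left(A \right)} = -1$
$168 - u{\left(Y \right)} = 168 - -1 = 168 + 1 = 169$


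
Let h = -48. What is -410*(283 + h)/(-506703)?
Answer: 96350/506703 ≈ 0.19015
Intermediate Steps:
-410*(283 + h)/(-506703) = -410*(283 - 48)/(-506703) = -410*235*(-1/506703) = -96350*(-1/506703) = 96350/506703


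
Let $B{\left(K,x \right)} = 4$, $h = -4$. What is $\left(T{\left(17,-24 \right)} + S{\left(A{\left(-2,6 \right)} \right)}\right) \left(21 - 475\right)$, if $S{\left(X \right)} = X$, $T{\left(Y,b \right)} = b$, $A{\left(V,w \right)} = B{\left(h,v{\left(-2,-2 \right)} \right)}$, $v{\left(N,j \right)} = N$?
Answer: $9080$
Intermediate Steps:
$A{\left(V,w \right)} = 4$
$\left(T{\left(17,-24 \right)} + S{\left(A{\left(-2,6 \right)} \right)}\right) \left(21 - 475\right) = \left(-24 + 4\right) \left(21 - 475\right) = - 20 \left(21 - 475\right) = \left(-20\right) \left(-454\right) = 9080$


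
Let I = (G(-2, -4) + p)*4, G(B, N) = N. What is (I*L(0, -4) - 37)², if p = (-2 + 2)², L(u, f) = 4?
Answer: 10201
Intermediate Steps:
p = 0 (p = 0² = 0)
I = -16 (I = (-4 + 0)*4 = -4*4 = -16)
(I*L(0, -4) - 37)² = (-16*4 - 37)² = (-64 - 37)² = (-101)² = 10201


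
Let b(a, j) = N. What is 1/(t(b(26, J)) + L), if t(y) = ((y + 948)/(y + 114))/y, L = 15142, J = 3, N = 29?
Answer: 4147/62794851 ≈ 6.6040e-5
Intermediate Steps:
b(a, j) = 29
t(y) = (948 + y)/(y*(114 + y)) (t(y) = ((948 + y)/(114 + y))/y = (948 + y)/(y*(114 + y)))
1/(t(b(26, J)) + L) = 1/((948 + 29)/(29*(114 + 29)) + 15142) = 1/((1/29)*977/143 + 15142) = 1/((1/29)*(1/143)*977 + 15142) = 1/(977/4147 + 15142) = 1/(62794851/4147) = 4147/62794851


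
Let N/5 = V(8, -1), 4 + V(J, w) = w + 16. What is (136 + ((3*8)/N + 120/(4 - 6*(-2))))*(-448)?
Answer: -3546592/55 ≈ -64484.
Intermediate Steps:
V(J, w) = 12 + w (V(J, w) = -4 + (w + 16) = -4 + (16 + w) = 12 + w)
N = 55 (N = 5*(12 - 1) = 5*11 = 55)
(136 + ((3*8)/N + 120/(4 - 6*(-2))))*(-448) = (136 + ((3*8)/55 + 120/(4 - 6*(-2))))*(-448) = (136 + (24*(1/55) + 120/(4 + 12)))*(-448) = (136 + (24/55 + 120/16))*(-448) = (136 + (24/55 + 120*(1/16)))*(-448) = (136 + (24/55 + 15/2))*(-448) = (136 + 873/110)*(-448) = (15833/110)*(-448) = -3546592/55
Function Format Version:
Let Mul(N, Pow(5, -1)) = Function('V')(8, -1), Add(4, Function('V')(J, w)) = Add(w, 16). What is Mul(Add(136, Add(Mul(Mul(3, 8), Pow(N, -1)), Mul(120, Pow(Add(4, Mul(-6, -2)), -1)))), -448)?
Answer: Rational(-3546592, 55) ≈ -64484.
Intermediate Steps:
Function('V')(J, w) = Add(12, w) (Function('V')(J, w) = Add(-4, Add(w, 16)) = Add(-4, Add(16, w)) = Add(12, w))
N = 55 (N = Mul(5, Add(12, -1)) = Mul(5, 11) = 55)
Mul(Add(136, Add(Mul(Mul(3, 8), Pow(N, -1)), Mul(120, Pow(Add(4, Mul(-6, -2)), -1)))), -448) = Mul(Add(136, Add(Mul(Mul(3, 8), Pow(55, -1)), Mul(120, Pow(Add(4, Mul(-6, -2)), -1)))), -448) = Mul(Add(136, Add(Mul(24, Rational(1, 55)), Mul(120, Pow(Add(4, 12), -1)))), -448) = Mul(Add(136, Add(Rational(24, 55), Mul(120, Pow(16, -1)))), -448) = Mul(Add(136, Add(Rational(24, 55), Mul(120, Rational(1, 16)))), -448) = Mul(Add(136, Add(Rational(24, 55), Rational(15, 2))), -448) = Mul(Add(136, Rational(873, 110)), -448) = Mul(Rational(15833, 110), -448) = Rational(-3546592, 55)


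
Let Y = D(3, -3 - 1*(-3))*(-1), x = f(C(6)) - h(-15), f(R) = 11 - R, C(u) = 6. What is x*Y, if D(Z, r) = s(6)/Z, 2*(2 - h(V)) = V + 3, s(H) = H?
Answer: 6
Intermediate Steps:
h(V) = ½ - V/2 (h(V) = 2 - (V + 3)/2 = 2 - (3 + V)/2 = 2 + (-3/2 - V/2) = ½ - V/2)
D(Z, r) = 6/Z
x = -3 (x = (11 - 1*6) - (½ - ½*(-15)) = (11 - 6) - (½ + 15/2) = 5 - 1*8 = 5 - 8 = -3)
Y = -2 (Y = (6/3)*(-1) = (6*(⅓))*(-1) = 2*(-1) = -2)
x*Y = -3*(-2) = 6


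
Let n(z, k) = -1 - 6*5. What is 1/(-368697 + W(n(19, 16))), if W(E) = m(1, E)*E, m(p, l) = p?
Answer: -1/368728 ≈ -2.7120e-6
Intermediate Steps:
n(z, k) = -31 (n(z, k) = -1 - 1*30 = -1 - 30 = -31)
W(E) = E (W(E) = 1*E = E)
1/(-368697 + W(n(19, 16))) = 1/(-368697 - 31) = 1/(-368728) = -1/368728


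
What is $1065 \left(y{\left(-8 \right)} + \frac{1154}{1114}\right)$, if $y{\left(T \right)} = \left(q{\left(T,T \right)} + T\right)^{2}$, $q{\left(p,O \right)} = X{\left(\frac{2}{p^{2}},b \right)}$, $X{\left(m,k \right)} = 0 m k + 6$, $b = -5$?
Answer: $\frac{2987325}{557} \approx 5363.2$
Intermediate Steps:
$X{\left(m,k \right)} = 6$ ($X{\left(m,k \right)} = 0 k + 6 = 0 + 6 = 6$)
$q{\left(p,O \right)} = 6$
$y{\left(T \right)} = \left(6 + T\right)^{2}$
$1065 \left(y{\left(-8 \right)} + \frac{1154}{1114}\right) = 1065 \left(\left(6 - 8\right)^{2} + \frac{1154}{1114}\right) = 1065 \left(\left(-2\right)^{2} + 1154 \cdot \frac{1}{1114}\right) = 1065 \left(4 + \frac{577}{557}\right) = 1065 \cdot \frac{2805}{557} = \frac{2987325}{557}$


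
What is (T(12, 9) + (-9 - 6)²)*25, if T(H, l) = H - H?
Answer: 5625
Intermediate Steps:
T(H, l) = 0
(T(12, 9) + (-9 - 6)²)*25 = (0 + (-9 - 6)²)*25 = (0 + (-15)²)*25 = (0 + 225)*25 = 225*25 = 5625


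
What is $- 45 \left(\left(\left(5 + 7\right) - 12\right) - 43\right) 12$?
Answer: $23220$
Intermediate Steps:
$- 45 \left(\left(\left(5 + 7\right) - 12\right) - 43\right) 12 = - 45 \left(\left(12 - 12\right) - 43\right) 12 = - 45 \left(0 - 43\right) 12 = \left(-45\right) \left(-43\right) 12 = 1935 \cdot 12 = 23220$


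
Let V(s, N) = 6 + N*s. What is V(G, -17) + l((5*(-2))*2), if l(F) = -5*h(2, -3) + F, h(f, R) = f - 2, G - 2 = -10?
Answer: 122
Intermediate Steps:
G = -8 (G = 2 - 10 = -8)
h(f, R) = -2 + f
l(F) = F (l(F) = -5*(-2 + 2) + F = -5*0 + F = 0 + F = F)
V(G, -17) + l((5*(-2))*2) = (6 - 17*(-8)) + (5*(-2))*2 = (6 + 136) - 10*2 = 142 - 20 = 122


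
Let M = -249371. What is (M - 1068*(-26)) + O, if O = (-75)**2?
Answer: -215978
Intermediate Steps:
O = 5625
(M - 1068*(-26)) + O = (-249371 - 1068*(-26)) + 5625 = (-249371 + 27768) + 5625 = -221603 + 5625 = -215978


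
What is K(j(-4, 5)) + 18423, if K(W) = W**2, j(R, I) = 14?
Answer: 18619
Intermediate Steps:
K(j(-4, 5)) + 18423 = 14**2 + 18423 = 196 + 18423 = 18619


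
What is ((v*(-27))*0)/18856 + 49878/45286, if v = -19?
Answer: 24939/22643 ≈ 1.1014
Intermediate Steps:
((v*(-27))*0)/18856 + 49878/45286 = (-19*(-27)*0)/18856 + 49878/45286 = (513*0)*(1/18856) + 49878*(1/45286) = 0*(1/18856) + 24939/22643 = 0 + 24939/22643 = 24939/22643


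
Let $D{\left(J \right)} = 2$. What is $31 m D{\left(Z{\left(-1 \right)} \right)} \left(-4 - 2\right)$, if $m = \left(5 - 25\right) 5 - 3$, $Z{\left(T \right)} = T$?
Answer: $38316$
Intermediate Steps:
$m = -103$ ($m = \left(5 - 25\right) 5 - 3 = \left(-20\right) 5 - 3 = -100 - 3 = -103$)
$31 m D{\left(Z{\left(-1 \right)} \right)} \left(-4 - 2\right) = 31 \left(- 103 \cdot 2 \left(-4 - 2\right)\right) = 31 \left(- 103 \cdot 2 \left(-6\right)\right) = 31 \left(\left(-103\right) \left(-12\right)\right) = 31 \cdot 1236 = 38316$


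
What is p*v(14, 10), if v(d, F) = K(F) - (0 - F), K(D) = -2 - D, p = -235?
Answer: 470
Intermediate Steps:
v(d, F) = -2 (v(d, F) = (-2 - F) - (0 - F) = (-2 - F) - (-1)*F = (-2 - F) + F = -2)
p*v(14, 10) = -235*(-2) = 470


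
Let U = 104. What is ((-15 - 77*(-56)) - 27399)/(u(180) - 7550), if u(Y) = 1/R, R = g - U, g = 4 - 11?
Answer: 2564322/838051 ≈ 3.0599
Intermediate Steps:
g = -7
R = -111 (R = -7 - 1*104 = -7 - 104 = -111)
u(Y) = -1/111 (u(Y) = 1/(-111) = -1/111)
((-15 - 77*(-56)) - 27399)/(u(180) - 7550) = ((-15 - 77*(-56)) - 27399)/(-1/111 - 7550) = ((-15 + 4312) - 27399)/(-838051/111) = (4297 - 27399)*(-111/838051) = -23102*(-111/838051) = 2564322/838051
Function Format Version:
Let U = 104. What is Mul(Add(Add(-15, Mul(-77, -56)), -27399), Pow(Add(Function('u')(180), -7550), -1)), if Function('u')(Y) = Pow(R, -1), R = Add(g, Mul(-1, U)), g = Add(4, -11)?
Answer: Rational(2564322, 838051) ≈ 3.0599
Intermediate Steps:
g = -7
R = -111 (R = Add(-7, Mul(-1, 104)) = Add(-7, -104) = -111)
Function('u')(Y) = Rational(-1, 111) (Function('u')(Y) = Pow(-111, -1) = Rational(-1, 111))
Mul(Add(Add(-15, Mul(-77, -56)), -27399), Pow(Add(Function('u')(180), -7550), -1)) = Mul(Add(Add(-15, Mul(-77, -56)), -27399), Pow(Add(Rational(-1, 111), -7550), -1)) = Mul(Add(Add(-15, 4312), -27399), Pow(Rational(-838051, 111), -1)) = Mul(Add(4297, -27399), Rational(-111, 838051)) = Mul(-23102, Rational(-111, 838051)) = Rational(2564322, 838051)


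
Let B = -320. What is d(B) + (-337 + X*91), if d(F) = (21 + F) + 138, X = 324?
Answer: 28986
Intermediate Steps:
d(F) = 159 + F
d(B) + (-337 + X*91) = (159 - 320) + (-337 + 324*91) = -161 + (-337 + 29484) = -161 + 29147 = 28986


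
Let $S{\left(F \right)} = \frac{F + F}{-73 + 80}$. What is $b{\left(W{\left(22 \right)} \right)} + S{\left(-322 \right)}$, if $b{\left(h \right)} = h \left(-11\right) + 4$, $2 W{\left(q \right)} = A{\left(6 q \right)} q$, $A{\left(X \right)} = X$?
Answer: $-16060$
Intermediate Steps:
$W{\left(q \right)} = 3 q^{2}$ ($W{\left(q \right)} = \frac{6 q q}{2} = \frac{6 q^{2}}{2} = 3 q^{2}$)
$S{\left(F \right)} = \frac{2 F}{7}$
$b{\left(h \right)} = 4 - 11 h$ ($b{\left(h \right)} = - 11 h + 4 = 4 - 11 h$)
$b{\left(W{\left(22 \right)} \right)} + S{\left(-322 \right)} = \left(4 - 11 \cdot 3 \cdot 22^{2}\right) + \frac{2}{7} \left(-322\right) = \left(4 - 11 \cdot 3 \cdot 484\right) - 92 = \left(4 - 15972\right) - 92 = -15968 - 92 = -16060$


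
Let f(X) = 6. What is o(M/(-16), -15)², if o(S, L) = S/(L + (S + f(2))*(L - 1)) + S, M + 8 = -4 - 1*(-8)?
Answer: 3249/52900 ≈ 0.061418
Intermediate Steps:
M = -4 (M = -8 + (-4 - 1*(-8)) = -8 + (-4 + 8) = -8 + 4 = -4)
o(S, L) = S + S/(L + (-1 + L)*(6 + S)) (o(S, L) = S/(L + (S + 6)*(L - 1)) + S = S/(L + (6 + S)*(-1 + L)) + S = S/(L + (-1 + L)*(6 + S)) + S = S + S/(L + (-1 + L)*(6 + S)))
o(M/(-16), -15)² = ((-4/(-16))*(-5 - (-4)/(-16) + 7*(-15) - (-60)/(-16))/(-6 - (-4)/(-16) + 7*(-15) - (-60)/(-16)))² = ((-4*(-1/16))*(-5 - (-4)*(-1)/16 - 105 - (-60)*(-1)/16)/(-6 - (-4)*(-1)/16 - 105 - (-60)*(-1)/16))² = ((-5 - 1*¼ - 105 - 15*¼)/(4*(-6 - 1*¼ - 105 - 15*¼)))² = ((-5 - ¼ - 105 - 15/4)/(4*(-6 - ¼ - 105 - 15/4)))² = ((¼)*(-114)/(-115))² = ((¼)*(-1/115)*(-114))² = (57/230)² = 3249/52900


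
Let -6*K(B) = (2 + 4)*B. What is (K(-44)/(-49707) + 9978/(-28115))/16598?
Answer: -248606753/11597954619195 ≈ -2.1435e-5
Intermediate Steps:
K(B) = -B (K(B) = -(2 + 4)*B/6 = -B)
(K(-44)/(-49707) + 9978/(-28115))/16598 = (-1*(-44)/(-49707) + 9978/(-28115))/16598 = (44*(-1/49707) + 9978*(-1/28115))*(1/16598) = (-44/49707 - 9978/28115)*(1/16598) = -497213506/1397512305*1/16598 = -248606753/11597954619195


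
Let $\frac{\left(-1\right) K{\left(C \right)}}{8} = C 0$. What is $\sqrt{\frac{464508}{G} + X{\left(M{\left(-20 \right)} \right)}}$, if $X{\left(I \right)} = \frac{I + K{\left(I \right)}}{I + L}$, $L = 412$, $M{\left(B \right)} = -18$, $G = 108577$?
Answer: $\frac{3 \sqrt{215158402405303}}{21389669} \approx 2.0573$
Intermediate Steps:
$K{\left(C \right)} = 0$ ($K{\left(C \right)} = - 8 C 0 = \left(-8\right) 0 = 0$)
$X{\left(I \right)} = \frac{I}{412 + I}$ ($X{\left(I \right)} = \frac{I + 0}{I + 412} = \frac{I}{412 + I}$)
$\sqrt{\frac{464508}{G} + X{\left(M{\left(-20 \right)} \right)}} = \sqrt{\frac{464508}{108577} - \frac{18}{412 - 18}} = \sqrt{464508 \cdot \frac{1}{108577} - \frac{18}{394}} = \sqrt{\frac{464508}{108577} - \frac{9}{197}} = \sqrt{\frac{90530883}{21389669}} = \frac{3 \sqrt{215158402405303}}{21389669}$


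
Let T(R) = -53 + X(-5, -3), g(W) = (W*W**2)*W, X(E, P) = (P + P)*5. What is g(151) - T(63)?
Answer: 519885684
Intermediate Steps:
X(E, P) = 10*P (X(E, P) = (2*P)*5 = 10*P)
g(W) = W**4 (g(W) = W**3*W = W**4)
T(R) = -83 (T(R) = -53 + 10*(-3) = -53 - 30 = -83)
g(151) - T(63) = 151**4 - 1*(-83) = 519885601 + 83 = 519885684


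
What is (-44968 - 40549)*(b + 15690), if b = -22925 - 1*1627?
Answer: 757851654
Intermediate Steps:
b = -24552 (b = -22925 - 1627 = -24552)
(-44968 - 40549)*(b + 15690) = (-44968 - 40549)*(-24552 + 15690) = -85517*(-8862) = 757851654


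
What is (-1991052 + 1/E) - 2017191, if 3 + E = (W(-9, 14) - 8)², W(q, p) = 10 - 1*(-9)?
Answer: -472972673/118 ≈ -4.0082e+6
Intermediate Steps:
W(q, p) = 19 (W(q, p) = 10 + 9 = 19)
E = 118 (E = -3 + (19 - 8)² = -3 + 11² = -3 + 121 = 118)
(-1991052 + 1/E) - 2017191 = (-1991052 + 1/118) - 2017191 = -234944135/118 - 2017191 = -472972673/118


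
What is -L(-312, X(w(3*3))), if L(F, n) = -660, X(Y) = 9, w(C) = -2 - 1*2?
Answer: 660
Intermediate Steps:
w(C) = -4 (w(C) = -2 - 2 = -4)
-L(-312, X(w(3*3))) = -1*(-660) = 660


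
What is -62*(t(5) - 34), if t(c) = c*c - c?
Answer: 868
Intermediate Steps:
t(c) = c² - c
-62*(t(5) - 34) = -62*(5*(-1 + 5) - 34) = -62*(5*4 - 34) = -62*(20 - 34) = -62*(-14) = 868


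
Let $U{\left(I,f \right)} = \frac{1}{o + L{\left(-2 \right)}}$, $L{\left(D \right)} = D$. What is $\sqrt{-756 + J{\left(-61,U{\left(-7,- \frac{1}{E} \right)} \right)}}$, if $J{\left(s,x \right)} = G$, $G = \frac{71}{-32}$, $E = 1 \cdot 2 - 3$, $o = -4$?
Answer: $\frac{i \sqrt{48526}}{8} \approx 27.536 i$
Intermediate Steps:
$E = -1$ ($E = 2 - 3 = -1$)
$U{\left(I,f \right)} = - \frac{1}{6}$ ($U{\left(I,f \right)} = \frac{1}{-4 - 2} = \frac{1}{-6} = - \frac{1}{6}$)
$G = - \frac{71}{32}$ ($G = 71 \left(- \frac{1}{32}\right) = - \frac{71}{32} \approx -2.2188$)
$J{\left(s,x \right)} = - \frac{71}{32}$
$\sqrt{-756 + J{\left(-61,U{\left(-7,- \frac{1}{E} \right)} \right)}} = \sqrt{-756 - \frac{71}{32}} = \sqrt{- \frac{24263}{32}} = \frac{i \sqrt{48526}}{8}$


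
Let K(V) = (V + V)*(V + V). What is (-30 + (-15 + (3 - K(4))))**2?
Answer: 11236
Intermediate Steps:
K(V) = 4*V**2 (K(V) = (2*V)*(2*V) = 4*V**2)
(-30 + (-15 + (3 - K(4))))**2 = (-30 + (-15 + (3 - 4*4**2)))**2 = (-30 + (-15 + (3 - 4*16)))**2 = (-30 + (-15 + (3 - 1*64)))**2 = (-30 + (-15 + (3 - 64)))**2 = (-30 + (-15 - 61))**2 = (-30 - 76)**2 = (-106)**2 = 11236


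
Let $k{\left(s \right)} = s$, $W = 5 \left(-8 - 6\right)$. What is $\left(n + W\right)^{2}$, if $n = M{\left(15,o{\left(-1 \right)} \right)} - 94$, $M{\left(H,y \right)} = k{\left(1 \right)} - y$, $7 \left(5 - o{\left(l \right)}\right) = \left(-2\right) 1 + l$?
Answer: $\frac{1390041}{49} \approx 28368.0$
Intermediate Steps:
$W = -70$ ($W = 5 \left(-14\right) = -70$)
$o{\left(l \right)} = \frac{37}{7} - \frac{l}{7}$ ($o{\left(l \right)} = 5 - \frac{\left(-2\right) 1 + l}{7} = 5 - \frac{-2 + l}{7} = 5 - \left(- \frac{2}{7} + \frac{l}{7}\right) = \frac{37}{7} - \frac{l}{7}$)
$M{\left(H,y \right)} = 1 - y$
$n = - \frac{689}{7}$ ($n = \left(1 - \left(\frac{37}{7} - - \frac{1}{7}\right)\right) - 94 = \left(1 - \left(\frac{37}{7} + \frac{1}{7}\right)\right) - 94 = \left(1 - \frac{38}{7}\right) - 94 = - \frac{31}{7} - 94 = - \frac{689}{7} \approx -98.429$)
$\left(n + W\right)^{2} = \left(- \frac{689}{7} - 70\right)^{2} = \left(- \frac{1179}{7}\right)^{2} = \frac{1390041}{49}$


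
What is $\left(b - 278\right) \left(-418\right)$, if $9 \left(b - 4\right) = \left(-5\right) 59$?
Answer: $\frac{1154098}{9} \approx 1.2823 \cdot 10^{5}$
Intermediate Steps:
$b = - \frac{259}{9}$ ($b = 4 + \frac{\left(-5\right) 59}{9} = 4 + \frac{1}{9} \left(-295\right) = 4 - \frac{295}{9} = - \frac{259}{9} \approx -28.778$)
$\left(b - 278\right) \left(-418\right) = \left(- \frac{259}{9} - 278\right) \left(-418\right) = \left(- \frac{2761}{9}\right) \left(-418\right) = \frac{1154098}{9}$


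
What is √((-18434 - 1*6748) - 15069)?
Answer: I*√40251 ≈ 200.63*I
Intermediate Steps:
√((-18434 - 1*6748) - 15069) = √((-18434 - 6748) - 15069) = √(-25182 - 15069) = √(-40251) = I*√40251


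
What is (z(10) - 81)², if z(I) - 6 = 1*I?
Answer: 4225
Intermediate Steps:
z(I) = 6 + I (z(I) = 6 + 1*I = 6 + I)
(z(10) - 81)² = ((6 + 10) - 81)² = (16 - 81)² = (-65)² = 4225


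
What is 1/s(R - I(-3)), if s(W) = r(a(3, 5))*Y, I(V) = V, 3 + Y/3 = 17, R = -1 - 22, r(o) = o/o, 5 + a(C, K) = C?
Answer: 1/42 ≈ 0.023810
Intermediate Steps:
a(C, K) = -5 + C
r(o) = 1
R = -23
Y = 42 (Y = -9 + 3*17 = -9 + 51 = 42)
s(W) = 42 (s(W) = 1*42 = 42)
1/s(R - I(-3)) = 1/42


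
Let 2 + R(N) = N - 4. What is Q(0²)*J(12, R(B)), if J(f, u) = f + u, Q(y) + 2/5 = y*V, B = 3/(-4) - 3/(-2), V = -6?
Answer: -27/10 ≈ -2.7000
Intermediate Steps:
B = ¾ (B = 3*(-¼) - 3*(-½) = -¾ + 3/2 = ¾ ≈ 0.75000)
Q(y) = -⅖ - 6*y (Q(y) = -⅖ + y*(-6) = -⅖ - 6*y)
R(N) = -6 + N (R(N) = -2 + (N - 4) = -2 + (-4 + N) = -6 + N)
Q(0²)*J(12, R(B)) = (-⅖ - 6*0²)*(12 + (-6 + ¾)) = (-⅖ - 6*0)*(12 - 21/4) = (-⅖ + 0)*(27/4) = -⅖*27/4 = -27/10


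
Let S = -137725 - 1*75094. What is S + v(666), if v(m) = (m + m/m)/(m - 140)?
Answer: -111942127/526 ≈ -2.1282e+5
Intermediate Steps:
v(m) = (1 + m)/(-140 + m) (v(m) = (m + 1)/(-140 + m) = (1 + m)/(-140 + m))
S = -212819 (S = -137725 - 75094 = -212819)
S + v(666) = -212819 + (1 + 666)/(-140 + 666) = -212819 + 667/526 = -111942127/526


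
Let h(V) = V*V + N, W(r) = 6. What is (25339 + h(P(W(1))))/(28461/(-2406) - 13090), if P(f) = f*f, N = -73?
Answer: -21302724/10507667 ≈ -2.0274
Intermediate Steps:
P(f) = f**2
h(V) = -73 + V**2 (h(V) = V*V - 73 = V**2 - 73 = -73 + V**2)
(25339 + h(P(W(1))))/(28461/(-2406) - 13090) = (25339 + (-73 + (6**2)**2))/(28461/(-2406) - 13090) = (25339 + (-73 + 36**2))/(28461*(-1/2406) - 13090) = (25339 + (-73 + 1296))/(-9487/802 - 13090) = (25339 + 1223)/(-10507667/802) = 26562*(-802/10507667) = -21302724/10507667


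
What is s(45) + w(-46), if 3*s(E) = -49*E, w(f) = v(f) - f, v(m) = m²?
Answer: 1427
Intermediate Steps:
w(f) = f² - f
s(E) = -49*E/3 (s(E) = (-49*E)/3 = -49*E/3)
s(45) + w(-46) = -49/3*45 - 46*(-1 - 46) = -735 - 46*(-47) = -735 + 2162 = 1427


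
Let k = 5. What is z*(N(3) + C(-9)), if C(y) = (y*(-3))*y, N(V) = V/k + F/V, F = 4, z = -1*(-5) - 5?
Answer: 0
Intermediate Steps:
z = 0 (z = 5 - 5 = 0)
N(V) = 4/V + V/5 (N(V) = V/5 + 4/V = 4/V + V/5)
C(y) = -3*y² (C(y) = (-3*y)*y = -3*y²)
z*(N(3) + C(-9)) = 0*((4/3 + (⅕)*3) - 3*(-9)²) = 0*((4*(⅓) + ⅗) - 3*81) = 0*((4/3 + ⅗) - 243) = 0*(29/15 - 243) = 0*(-3616/15) = 0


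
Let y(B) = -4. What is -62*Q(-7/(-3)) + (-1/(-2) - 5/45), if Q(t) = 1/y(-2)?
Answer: 143/9 ≈ 15.889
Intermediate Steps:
Q(t) = -1/4 (Q(t) = 1/(-4) = -1/4)
-62*Q(-7/(-3)) + (-1/(-2) - 5/45) = -62*(-1/4) + (-1/(-2) - 5/45) = 31/2 + (-1*(-1/2) - 5*1/45) = 31/2 + (1/2 - 1/9) = 31/2 + 7/18 = 143/9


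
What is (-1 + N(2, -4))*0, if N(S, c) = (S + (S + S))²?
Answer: 0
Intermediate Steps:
N(S, c) = 9*S² (N(S, c) = (S + 2*S)² = (3*S)² = 9*S²)
(-1 + N(2, -4))*0 = (-1 + 9*2²)*0 = (-1 + 9*4)*0 = (-1 + 36)*0 = 35*0 = 0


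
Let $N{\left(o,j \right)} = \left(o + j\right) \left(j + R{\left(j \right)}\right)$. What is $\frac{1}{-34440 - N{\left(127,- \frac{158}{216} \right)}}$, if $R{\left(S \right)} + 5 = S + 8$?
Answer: $- \frac{5832}{201985951} \approx -2.8873 \cdot 10^{-5}$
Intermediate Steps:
$R{\left(S \right)} = 3 + S$ ($R{\left(S \right)} = -5 + \left(S + 8\right) = -5 + \left(8 + S\right) = 3 + S$)
$N{\left(o,j \right)} = \left(3 + 2 j\right) \left(j + o\right)$ ($N{\left(o,j \right)} = \left(o + j\right) \left(j + \left(3 + j\right)\right) = \left(j + o\right) \left(3 + 2 j\right) = \left(3 + 2 j\right) \left(j + o\right)$)
$\frac{1}{-34440 - N{\left(127,- \frac{158}{216} \right)}} = \frac{1}{-34440 - \left(\left(- \frac{158}{216}\right)^{2} + - \frac{158}{216} \cdot 127 + - \frac{158}{216} \left(3 - \frac{158}{216}\right) + 127 \left(3 - \frac{158}{216}\right)\right)} = \frac{1}{-34440 - \left(\left(\left(-158\right) \frac{1}{216}\right)^{2} + \left(-158\right) \frac{1}{216} \cdot 127 + \left(-158\right) \frac{1}{216} \left(3 - \frac{79}{108}\right) + 127 \left(3 - \frac{79}{108}\right)\right)} = \frac{1}{-34440 - \left(\left(- \frac{79}{108}\right)^{2} - \frac{10033}{108} - \frac{79 \left(3 - \frac{79}{108}\right)}{108} + 127 \left(3 - \frac{79}{108}\right)\right)} = \frac{1}{-34440 - \left(\frac{6241}{11664} - \frac{10033}{108} - \frac{19355}{11664} + 127 \cdot \frac{245}{108}\right)} = \frac{1}{-34440 - \left(\frac{6241}{11664} - \frac{10033}{108} - \frac{19355}{11664} + \frac{31115}{108}\right)} = \frac{1}{-34440 - \frac{1131871}{5832}} = \frac{1}{- \frac{201985951}{5832}} = - \frac{5832}{201985951}$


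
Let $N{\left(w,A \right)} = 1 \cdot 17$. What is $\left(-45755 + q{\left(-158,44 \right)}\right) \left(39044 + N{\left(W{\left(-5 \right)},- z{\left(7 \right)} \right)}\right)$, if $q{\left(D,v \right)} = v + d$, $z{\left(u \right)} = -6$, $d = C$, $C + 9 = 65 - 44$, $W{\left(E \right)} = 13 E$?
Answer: $-1785048639$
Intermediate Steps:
$C = 12$ ($C = -9 + \left(65 - 44\right) = -9 + 21 = 12$)
$d = 12$
$q{\left(D,v \right)} = 12 + v$ ($q{\left(D,v \right)} = v + 12 = 12 + v$)
$N{\left(w,A \right)} = 17$
$\left(-45755 + q{\left(-158,44 \right)}\right) \left(39044 + N{\left(W{\left(-5 \right)},- z{\left(7 \right)} \right)}\right) = \left(-45755 + \left(12 + 44\right)\right) \left(39044 + 17\right) = \left(-45755 + 56\right) 39061 = \left(-45699\right) 39061 = -1785048639$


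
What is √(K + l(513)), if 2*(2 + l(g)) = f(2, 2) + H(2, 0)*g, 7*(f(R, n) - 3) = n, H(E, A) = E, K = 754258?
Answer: √147935046/14 ≈ 868.78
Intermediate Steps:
f(R, n) = 3 + n/7
l(g) = -5/14 + g (l(g) = -2 + ((3 + (⅐)*2) + 2*g)/2 = -2 + ((3 + 2/7) + 2*g)/2 = -2 + (23/7 + 2*g)/2 = -2 + (23/14 + g) = -5/14 + g)
√(K + l(513)) = √(754258 + (-5/14 + 513)) = √(754258 + 7177/14) = √(10566789/14) = √147935046/14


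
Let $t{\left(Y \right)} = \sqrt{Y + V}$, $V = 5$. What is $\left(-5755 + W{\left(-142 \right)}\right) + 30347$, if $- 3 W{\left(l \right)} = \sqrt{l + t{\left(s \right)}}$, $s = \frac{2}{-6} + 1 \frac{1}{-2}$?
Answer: $24592 - \frac{\sqrt{-5112 + 30 \sqrt{6}}}{18} \approx 24592.0 - 3.9435 i$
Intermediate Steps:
$s = - \frac{5}{6}$ ($s = 2 \left(- \frac{1}{6}\right) + 1 \left(- \frac{1}{2}\right) = - \frac{1}{3} - \frac{1}{2} = - \frac{5}{6} \approx -0.83333$)
$t{\left(Y \right)} = \sqrt{5 + Y}$ ($t{\left(Y \right)} = \sqrt{Y + 5} = \sqrt{5 + Y}$)
$W{\left(l \right)} = - \frac{\sqrt{l + \frac{5 \sqrt{6}}{6}}}{3}$ ($W{\left(l \right)} = - \frac{\sqrt{l + \sqrt{5 - \frac{5}{6}}}}{3} = - \frac{\sqrt{l + \sqrt{\frac{25}{6}}}}{3} = - \frac{\sqrt{l + \frac{5 \sqrt{6}}{6}}}{3}$)
$\left(-5755 + W{\left(-142 \right)}\right) + 30347 = \left(-5755 - \frac{\sqrt{30 \sqrt{6} + 36 \left(-142\right)}}{18}\right) + 30347 = \left(-5755 - \frac{\sqrt{30 \sqrt{6} - 5112}}{18}\right) + 30347 = \left(-5755 - \frac{\sqrt{-5112 + 30 \sqrt{6}}}{18}\right) + 30347 = 24592 - \frac{\sqrt{-5112 + 30 \sqrt{6}}}{18}$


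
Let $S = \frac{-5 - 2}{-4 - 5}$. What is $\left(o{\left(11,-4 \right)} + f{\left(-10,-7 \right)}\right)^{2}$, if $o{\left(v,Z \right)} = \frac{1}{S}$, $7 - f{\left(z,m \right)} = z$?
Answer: $\frac{16384}{49} \approx 334.37$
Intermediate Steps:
$f{\left(z,m \right)} = 7 - z$
$S = \frac{7}{9}$ ($S = - \frac{7}{-9} = \left(-7\right) \left(- \frac{1}{9}\right) = \frac{7}{9} \approx 0.77778$)
$o{\left(v,Z \right)} = \frac{9}{7}$ ($o{\left(v,Z \right)} = \frac{1}{\frac{7}{9}} = \frac{9}{7}$)
$\left(o{\left(11,-4 \right)} + f{\left(-10,-7 \right)}\right)^{2} = \left(\frac{9}{7} + \left(7 - -10\right)\right)^{2} = \left(\frac{9}{7} + \left(7 + 10\right)\right)^{2} = \left(\frac{9}{7} + 17\right)^{2} = \left(\frac{128}{7}\right)^{2} = \frac{16384}{49}$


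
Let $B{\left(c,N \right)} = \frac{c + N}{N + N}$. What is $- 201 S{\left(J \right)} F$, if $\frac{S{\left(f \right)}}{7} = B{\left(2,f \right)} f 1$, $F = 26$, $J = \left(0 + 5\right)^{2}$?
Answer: $-493857$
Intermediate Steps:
$J = 25$ ($J = 5^{2} = 25$)
$B{\left(c,N \right)} = \frac{N + c}{2 N}$
$S{\left(f \right)} = 7 + \frac{7 f}{2}$ ($S{\left(f \right)} = 7 \frac{f + 2}{2 f} f 1 = 7 \frac{2 + f}{2 f} f 1 = 7 \left(1 + \frac{f}{2}\right) 1 = 7 \left(1 + \frac{f}{2}\right) = 7 + \frac{7 f}{2}$)
$- 201 S{\left(J \right)} F = - 201 \left(7 + \frac{7}{2} \cdot 25\right) 26 = - 201 \left(7 + \frac{175}{2}\right) 26 = \left(-201\right) \frac{189}{2} \cdot 26 = \left(- \frac{37989}{2}\right) 26 = -493857$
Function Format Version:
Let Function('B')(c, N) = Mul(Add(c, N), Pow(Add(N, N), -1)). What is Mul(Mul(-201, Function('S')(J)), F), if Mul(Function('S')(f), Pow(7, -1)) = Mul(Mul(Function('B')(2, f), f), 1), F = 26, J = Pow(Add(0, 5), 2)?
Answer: -493857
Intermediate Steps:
J = 25 (J = Pow(5, 2) = 25)
Function('B')(c, N) = Mul(Rational(1, 2), Pow(N, -1), Add(N, c)) (Function('B')(c, N) = Mul(Add(N, c), Pow(Mul(2, N), -1)) = Mul(Add(N, c), Mul(Rational(1, 2), Pow(N, -1))) = Mul(Rational(1, 2), Pow(N, -1), Add(N, c)))
Function('S')(f) = Add(7, Mul(Rational(7, 2), f)) (Function('S')(f) = Mul(7, Mul(Mul(Mul(Rational(1, 2), Pow(f, -1), Add(f, 2)), f), 1)) = Mul(7, Mul(Mul(Mul(Rational(1, 2), Pow(f, -1), Add(2, f)), f), 1)) = Mul(7, Mul(Add(1, Mul(Rational(1, 2), f)), 1)) = Mul(7, Add(1, Mul(Rational(1, 2), f))) = Add(7, Mul(Rational(7, 2), f)))
Mul(Mul(-201, Function('S')(J)), F) = Mul(Mul(-201, Add(7, Mul(Rational(7, 2), 25))), 26) = Mul(Mul(-201, Add(7, Rational(175, 2))), 26) = Mul(Mul(-201, Rational(189, 2)), 26) = Mul(Rational(-37989, 2), 26) = -493857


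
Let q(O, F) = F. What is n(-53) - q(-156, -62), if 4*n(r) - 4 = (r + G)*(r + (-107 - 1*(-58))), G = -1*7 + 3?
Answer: 3033/2 ≈ 1516.5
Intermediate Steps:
G = -4 (G = -7 + 3 = -4)
n(r) = 1 + (-49 + r)*(-4 + r)/4 (n(r) = 1 + ((r - 4)*(r + (-107 - 1*(-58))))/4 = 1 + ((-4 + r)*(r + (-107 + 58)))/4 = 1 + ((-4 + r)*(r - 49))/4 = 1 + ((-4 + r)*(-49 + r))/4 = 1 + ((-49 + r)*(-4 + r))/4 = 1 + (-49 + r)*(-4 + r)/4)
n(-53) - q(-156, -62) = (50 - 53/4*(-53) + (¼)*(-53)²) - 1*(-62) = (50 + 2809/4 + (¼)*2809) + 62 = (50 + 2809/4 + 2809/4) + 62 = 2909/2 + 62 = 3033/2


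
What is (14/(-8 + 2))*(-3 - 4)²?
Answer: -343/3 ≈ -114.33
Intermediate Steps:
(14/(-8 + 2))*(-3 - 4)² = (14/(-6))*(-7)² = (14*(-⅙))*49 = -7/3*49 = -343/3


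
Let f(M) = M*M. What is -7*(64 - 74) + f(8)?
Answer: 134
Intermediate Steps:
f(M) = M²
-7*(64 - 74) + f(8) = -7*(64 - 74) + 8² = -7*(-10) + 64 = 70 + 64 = 134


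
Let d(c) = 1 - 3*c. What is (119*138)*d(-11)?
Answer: 558348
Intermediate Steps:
(119*138)*d(-11) = (119*138)*(1 - 3*(-11)) = 16422*(1 + 33) = 16422*34 = 558348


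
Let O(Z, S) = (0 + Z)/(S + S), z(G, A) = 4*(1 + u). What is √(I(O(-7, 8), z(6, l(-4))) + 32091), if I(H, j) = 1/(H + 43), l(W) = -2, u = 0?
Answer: √14882565147/681 ≈ 179.14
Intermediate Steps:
z(G, A) = 4 (z(G, A) = 4*(1 + 0) = 4*1 = 4)
O(Z, S) = Z/(2*S) (O(Z, S) = Z/((2*S)) = Z*(1/(2*S)) = Z/(2*S))
I(H, j) = 1/(43 + H)
√(I(O(-7, 8), z(6, l(-4))) + 32091) = √(1/(43 + (½)*(-7)/8) + 32091) = √(1/(43 + (½)*(-7)*(⅛)) + 32091) = √(1/(43 - 7/16) + 32091) = √(1/(681/16) + 32091) = √(16/681 + 32091) = √(21853987/681) = √14882565147/681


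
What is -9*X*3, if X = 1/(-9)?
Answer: 3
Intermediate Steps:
X = -⅑ ≈ -0.11111
-9*X*3 = -9*(-⅑)*3 = 1*3 = 3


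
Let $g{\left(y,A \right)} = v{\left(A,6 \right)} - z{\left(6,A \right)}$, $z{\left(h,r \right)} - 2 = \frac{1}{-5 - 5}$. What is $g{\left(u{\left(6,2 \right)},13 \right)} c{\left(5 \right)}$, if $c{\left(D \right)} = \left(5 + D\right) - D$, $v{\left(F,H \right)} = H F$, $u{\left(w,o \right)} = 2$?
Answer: $\frac{761}{2} \approx 380.5$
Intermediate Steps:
$v{\left(F,H \right)} = F H$
$z{\left(h,r \right)} = \frac{19}{10}$ ($z{\left(h,r \right)} = 2 + \frac{1}{-5 - 5} = 2 + \frac{1}{-10} = 2 - \frac{1}{10} = \frac{19}{10}$)
$c{\left(D \right)} = 5$
$g{\left(y,A \right)} = - \frac{19}{10} + 6 A$ ($g{\left(y,A \right)} = A 6 - \frac{19}{10} = 6 A - \frac{19}{10} = - \frac{19}{10} + 6 A$)
$g{\left(u{\left(6,2 \right)},13 \right)} c{\left(5 \right)} = \left(- \frac{19}{10} + 6 \cdot 13\right) 5 = \left(- \frac{19}{10} + 78\right) 5 = \frac{761}{10} \cdot 5 = \frac{761}{2}$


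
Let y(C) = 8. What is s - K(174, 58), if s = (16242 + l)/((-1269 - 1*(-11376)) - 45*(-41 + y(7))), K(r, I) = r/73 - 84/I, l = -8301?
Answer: -2047021/8180088 ≈ -0.25024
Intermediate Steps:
K(r, I) = -84/I + r/73 (K(r, I) = r*(1/73) - 84/I = r/73 - 84/I = -84/I + r/73)
s = 2647/3864 (s = (16242 - 8301)/((-1269 - 1*(-11376)) - 45*(-41 + 8)) = 7941/((-1269 + 11376) - 45*(-33)) = 7941/(10107 + 1485) = 7941/11592 = 7941*(1/11592) = 2647/3864 ≈ 0.68504)
s - K(174, 58) = 2647/3864 - (-84/58 + (1/73)*174) = 2647/3864 - (-84*1/58 + 174/73) = 2647/3864 - (-42/29 + 174/73) = 2647/3864 - 1*1980/2117 = 2647/3864 - 1980/2117 = -2047021/8180088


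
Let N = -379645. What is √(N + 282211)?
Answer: 3*I*√10826 ≈ 312.14*I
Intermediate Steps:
√(N + 282211) = √(-379645 + 282211) = √(-97434) = 3*I*√10826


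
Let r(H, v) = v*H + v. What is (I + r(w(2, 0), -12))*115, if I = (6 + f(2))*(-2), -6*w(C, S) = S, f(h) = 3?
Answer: -3450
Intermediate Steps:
w(C, S) = -S/6
r(H, v) = v + H*v (r(H, v) = H*v + v = v + H*v)
I = -18 (I = (6 + 3)*(-2) = 9*(-2) = -18)
(I + r(w(2, 0), -12))*115 = (-18 - 12*(1 - ⅙*0))*115 = (-18 - 12*(1 + 0))*115 = (-18 - 12*1)*115 = (-18 - 12)*115 = -30*115 = -3450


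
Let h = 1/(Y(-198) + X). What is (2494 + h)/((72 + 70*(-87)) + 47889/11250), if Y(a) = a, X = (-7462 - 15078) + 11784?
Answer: -17074546875/41171589383 ≈ -0.41472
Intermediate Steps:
X = -10756 (X = -22540 + 11784 = -10756)
h = -1/10954 (h = 1/(-198 - 10756) = 1/(-10954) = -1/10954 ≈ -9.1291e-5)
(2494 + h)/((72 + 70*(-87)) + 47889/11250) = (2494 - 1/10954)/((72 + 70*(-87)) + 47889/11250) = 27319275/(10954*((72 - 6090) + 47889*(1/11250))) = 27319275/(10954*(-6018 + 5321/1250)) = 27319275/(10954*(-7517179/1250)) = (27319275/10954)*(-1250/7517179) = -17074546875/41171589383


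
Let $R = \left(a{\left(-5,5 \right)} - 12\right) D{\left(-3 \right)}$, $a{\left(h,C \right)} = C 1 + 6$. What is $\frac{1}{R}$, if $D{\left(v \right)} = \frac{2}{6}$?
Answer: $-3$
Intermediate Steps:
$D{\left(v \right)} = \frac{1}{3}$ ($D{\left(v \right)} = 2 \cdot \frac{1}{6} = \frac{1}{3}$)
$a{\left(h,C \right)} = 6 + C$ ($a{\left(h,C \right)} = C + 6 = 6 + C$)
$R = - \frac{1}{3}$ ($R = \left(\left(6 + 5\right) - 12\right) \frac{1}{3} = \left(11 - 12\right) \frac{1}{3} = \left(-1\right) \frac{1}{3} = - \frac{1}{3} \approx -0.33333$)
$\frac{1}{R} = \frac{1}{- \frac{1}{3}} = -3$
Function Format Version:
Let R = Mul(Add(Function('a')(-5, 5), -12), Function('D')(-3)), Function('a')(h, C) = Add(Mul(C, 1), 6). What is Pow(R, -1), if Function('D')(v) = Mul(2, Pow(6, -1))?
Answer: -3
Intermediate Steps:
Function('D')(v) = Rational(1, 3) (Function('D')(v) = Mul(2, Rational(1, 6)) = Rational(1, 3))
Function('a')(h, C) = Add(6, C) (Function('a')(h, C) = Add(C, 6) = Add(6, C))
R = Rational(-1, 3) (R = Mul(Add(Add(6, 5), -12), Rational(1, 3)) = Mul(Add(11, -12), Rational(1, 3)) = Mul(-1, Rational(1, 3)) = Rational(-1, 3) ≈ -0.33333)
Pow(R, -1) = Pow(Rational(-1, 3), -1) = -3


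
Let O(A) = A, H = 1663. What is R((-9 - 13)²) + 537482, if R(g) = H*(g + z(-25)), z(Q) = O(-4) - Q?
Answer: 1377297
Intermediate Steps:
z(Q) = -4 - Q
R(g) = 34923 + 1663*g (R(g) = 1663*(g + (-4 - 1*(-25))) = 1663*(g + (-4 + 25)) = 1663*(g + 21) = 1663*(21 + g) = 34923 + 1663*g)
R((-9 - 13)²) + 537482 = (34923 + 1663*(-9 - 13)²) + 537482 = (34923 + 1663*(-22)²) + 537482 = (34923 + 1663*484) + 537482 = (34923 + 804892) + 537482 = 839815 + 537482 = 1377297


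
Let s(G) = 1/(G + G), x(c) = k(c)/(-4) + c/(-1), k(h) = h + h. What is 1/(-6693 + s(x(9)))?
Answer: -27/180712 ≈ -0.00014941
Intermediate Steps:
k(h) = 2*h
x(c) = -3*c/2 (x(c) = (2*c)/(-4) + c/(-1) = (2*c)*(-¼) + c*(-1) = -c/2 - c = -3*c/2)
s(G) = 1/(2*G)
1/(-6693 + s(x(9))) = 1/(-6693 + 1/(2*((-3/2*9)))) = 1/(-6693 + 1/(2*(-27/2))) = 1/(-6693 + (½)*(-2/27)) = 1/(-6693 - 1/27) = 1/(-180712/27) = -27/180712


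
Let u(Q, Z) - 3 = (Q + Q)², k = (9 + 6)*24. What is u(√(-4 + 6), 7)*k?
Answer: 3960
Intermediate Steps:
k = 360 (k = 15*24 = 360)
u(Q, Z) = 3 + 4*Q² (u(Q, Z) = 3 + (Q + Q)² = 3 + (2*Q)² = 3 + 4*Q²)
u(√(-4 + 6), 7)*k = (3 + 4*(√(-4 + 6))²)*360 = (3 + 4*(√2)²)*360 = (3 + 4*2)*360 = (3 + 8)*360 = 11*360 = 3960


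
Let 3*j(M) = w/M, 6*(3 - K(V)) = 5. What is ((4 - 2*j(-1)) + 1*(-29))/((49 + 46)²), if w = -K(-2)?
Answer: -238/81225 ≈ -0.0029301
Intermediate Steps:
K(V) = 13/6 (K(V) = 3 - ⅙*5 = 3 - ⅚ = 13/6)
w = -13/6 (w = -1*13/6 = -13/6 ≈ -2.1667)
j(M) = -13/(18*M) (j(M) = (-13/(6*M))/3 = -13/(18*M))
((4 - 2*j(-1)) + 1*(-29))/((49 + 46)²) = ((4 - (-13)/(9*(-1))) + 1*(-29))/((49 + 46)²) = ((4 - (-13)*(-1)/9) - 29)/(95²) = ((4 - 2*13/18) - 29)/9025 = ((4 - 13/9) - 29)*(1/9025) = (23/9 - 29)*(1/9025) = -238/9*1/9025 = -238/81225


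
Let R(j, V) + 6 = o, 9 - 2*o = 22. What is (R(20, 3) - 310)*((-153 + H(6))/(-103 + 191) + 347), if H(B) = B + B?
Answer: -19604775/176 ≈ -1.1139e+5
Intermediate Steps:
o = -13/2 (o = 9/2 - ½*22 = 9/2 - 11 = -13/2 ≈ -6.5000)
R(j, V) = -25/2 (R(j, V) = -6 - 13/2 = -25/2)
H(B) = 2*B
(R(20, 3) - 310)*((-153 + H(6))/(-103 + 191) + 347) = (-25/2 - 310)*((-153 + 2*6)/(-103 + 191) + 347) = -645*((-153 + 12)/88 + 347)/2 = -645*(-141*1/88 + 347)/2 = -645*(-141/88 + 347)/2 = -645/2*30395/88 = -19604775/176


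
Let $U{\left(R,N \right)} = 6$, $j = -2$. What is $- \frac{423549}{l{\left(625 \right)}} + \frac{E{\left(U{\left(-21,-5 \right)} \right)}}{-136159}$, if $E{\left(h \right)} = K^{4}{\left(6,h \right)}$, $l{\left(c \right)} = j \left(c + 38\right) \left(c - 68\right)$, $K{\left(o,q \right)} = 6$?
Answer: $\frac{18904268673}{33521528846} \approx 0.56394$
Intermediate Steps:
$l{\left(c \right)} = - 2 \left(-68 + c\right) \left(38 + c\right)$ ($l{\left(c \right)} = - 2 \left(c + 38\right) \left(c - 68\right) = - 2 \left(38 + c\right) \left(-68 + c\right) = - 2 \left(-68 + c\right) \left(38 + c\right)$)
$E{\left(h \right)} = 1296$ ($E{\left(h \right)} = 6^{4} = 1296$)
$- \frac{423549}{l{\left(625 \right)}} + \frac{E{\left(U{\left(-21,-5 \right)} \right)}}{-136159} = - \frac{423549}{5168 - 2 \cdot 625^{2} + 60 \cdot 625} + \frac{1296}{-136159} = - \frac{423549}{5168 - 781250 + 37500} + 1296 \left(- \frac{1}{136159}\right) = - \frac{423549}{5168 - 781250 + 37500} - \frac{1296}{136159} = - \frac{423549}{-738582} - \frac{1296}{136159} = \left(-423549\right) \left(- \frac{1}{738582}\right) - \frac{1296}{136159} = \frac{141183}{246194} - \frac{1296}{136159} = \frac{18904268673}{33521528846}$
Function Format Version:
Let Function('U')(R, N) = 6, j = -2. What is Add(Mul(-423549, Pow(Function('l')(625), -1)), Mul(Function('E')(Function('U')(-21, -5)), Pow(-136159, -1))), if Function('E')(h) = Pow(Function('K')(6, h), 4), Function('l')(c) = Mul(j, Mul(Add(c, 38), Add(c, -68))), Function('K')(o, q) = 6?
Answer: Rational(18904268673, 33521528846) ≈ 0.56394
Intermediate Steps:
Function('l')(c) = Mul(-2, Add(-68, c), Add(38, c)) (Function('l')(c) = Mul(-2, Mul(Add(c, 38), Add(c, -68))) = Mul(-2, Mul(Add(38, c), Add(-68, c))) = Mul(-2, Mul(Add(-68, c), Add(38, c))) = Mul(-2, Add(-68, c), Add(38, c)))
Function('E')(h) = 1296 (Function('E')(h) = Pow(6, 4) = 1296)
Add(Mul(-423549, Pow(Function('l')(625), -1)), Mul(Function('E')(Function('U')(-21, -5)), Pow(-136159, -1))) = Add(Mul(-423549, Pow(Add(5168, Mul(-2, Pow(625, 2)), Mul(60, 625)), -1)), Mul(1296, Pow(-136159, -1))) = Add(Mul(-423549, Pow(Add(5168, Mul(-2, 390625), 37500), -1)), Mul(1296, Rational(-1, 136159))) = Add(Mul(-423549, Pow(Add(5168, -781250, 37500), -1)), Rational(-1296, 136159)) = Add(Mul(-423549, Pow(-738582, -1)), Rational(-1296, 136159)) = Add(Mul(-423549, Rational(-1, 738582)), Rational(-1296, 136159)) = Add(Rational(141183, 246194), Rational(-1296, 136159)) = Rational(18904268673, 33521528846)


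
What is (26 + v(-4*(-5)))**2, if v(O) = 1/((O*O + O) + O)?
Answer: 130896481/193600 ≈ 676.12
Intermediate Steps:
v(O) = 1/(O**2 + 2*O) (v(O) = 1/((O**2 + O) + O) = 1/((O + O**2) + O) = 1/(O**2 + 2*O))
(26 + v(-4*(-5)))**2 = (26 + 1/(((-4*(-5)))*(2 - 4*(-5))))**2 = (26 + 1/(20*(2 + 20)))**2 = (26 + (1/20)/22)**2 = (26 + (1/20)*(1/22))**2 = (26 + 1/440)**2 = (11441/440)**2 = 130896481/193600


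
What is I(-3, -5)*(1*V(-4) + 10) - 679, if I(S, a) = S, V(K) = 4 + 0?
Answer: -721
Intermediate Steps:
V(K) = 4
I(-3, -5)*(1*V(-4) + 10) - 679 = -3*(1*4 + 10) - 679 = -3*(4 + 10) - 679 = -3*14 - 679 = -42 - 679 = -721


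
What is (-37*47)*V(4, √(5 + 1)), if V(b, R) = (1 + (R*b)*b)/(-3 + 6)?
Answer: -1739/3 - 27824*√6/3 ≈ -23298.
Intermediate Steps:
V(b, R) = ⅓ + R*b²/3 (V(b, R) = (1 + R*b²)/3 = (1 + R*b²)*(⅓) = ⅓ + R*b²/3)
(-37*47)*V(4, √(5 + 1)) = (-37*47)*(⅓ + (⅓)*√(5 + 1)*4²) = -1739*(⅓ + (⅓)*√6*16) = -1739*(⅓ + 16*√6/3) = -1739/3 - 27824*√6/3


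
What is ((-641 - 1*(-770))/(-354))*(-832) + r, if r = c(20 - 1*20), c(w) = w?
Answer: 17888/59 ≈ 303.19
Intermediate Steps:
r = 0 (r = 20 - 1*20 = 20 - 20 = 0)
((-641 - 1*(-770))/(-354))*(-832) + r = ((-641 - 1*(-770))/(-354))*(-832) + 0 = ((-641 + 770)*(-1/354))*(-832) + 0 = (129*(-1/354))*(-832) + 0 = -43/118*(-832) + 0 = 17888/59 + 0 = 17888/59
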